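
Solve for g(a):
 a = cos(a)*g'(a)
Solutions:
 g(a) = C1 + Integral(a/cos(a), a)


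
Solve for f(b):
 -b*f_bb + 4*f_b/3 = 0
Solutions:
 f(b) = C1 + C2*b^(7/3)


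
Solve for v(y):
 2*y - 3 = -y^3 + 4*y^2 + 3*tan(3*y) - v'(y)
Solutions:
 v(y) = C1 - y^4/4 + 4*y^3/3 - y^2 + 3*y - log(cos(3*y))


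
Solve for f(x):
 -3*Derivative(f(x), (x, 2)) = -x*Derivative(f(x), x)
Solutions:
 f(x) = C1 + C2*erfi(sqrt(6)*x/6)


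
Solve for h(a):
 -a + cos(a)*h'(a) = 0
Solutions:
 h(a) = C1 + Integral(a/cos(a), a)


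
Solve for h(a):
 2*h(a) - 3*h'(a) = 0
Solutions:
 h(a) = C1*exp(2*a/3)


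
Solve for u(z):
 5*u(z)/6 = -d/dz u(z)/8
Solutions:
 u(z) = C1*exp(-20*z/3)


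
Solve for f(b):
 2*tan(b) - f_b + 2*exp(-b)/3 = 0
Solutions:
 f(b) = C1 + log(tan(b)^2 + 1) - 2*exp(-b)/3


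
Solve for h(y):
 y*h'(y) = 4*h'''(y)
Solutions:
 h(y) = C1 + Integral(C2*airyai(2^(1/3)*y/2) + C3*airybi(2^(1/3)*y/2), y)


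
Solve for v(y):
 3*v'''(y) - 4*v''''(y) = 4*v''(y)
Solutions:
 v(y) = C1 + C2*y + (C3*sin(sqrt(55)*y/8) + C4*cos(sqrt(55)*y/8))*exp(3*y/8)


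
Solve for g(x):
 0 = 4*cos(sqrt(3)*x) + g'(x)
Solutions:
 g(x) = C1 - 4*sqrt(3)*sin(sqrt(3)*x)/3


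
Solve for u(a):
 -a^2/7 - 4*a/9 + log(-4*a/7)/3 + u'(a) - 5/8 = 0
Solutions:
 u(a) = C1 + a^3/21 + 2*a^2/9 - a*log(-a)/3 + a*(-16*log(2) + 8*log(7) + 23)/24


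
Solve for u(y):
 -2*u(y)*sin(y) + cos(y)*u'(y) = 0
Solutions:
 u(y) = C1/cos(y)^2


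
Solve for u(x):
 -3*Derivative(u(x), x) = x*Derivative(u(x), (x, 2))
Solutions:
 u(x) = C1 + C2/x^2


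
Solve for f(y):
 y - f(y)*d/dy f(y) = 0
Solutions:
 f(y) = -sqrt(C1 + y^2)
 f(y) = sqrt(C1 + y^2)


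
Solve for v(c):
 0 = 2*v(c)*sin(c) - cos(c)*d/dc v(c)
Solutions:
 v(c) = C1/cos(c)^2


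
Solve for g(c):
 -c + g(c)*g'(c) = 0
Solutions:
 g(c) = -sqrt(C1 + c^2)
 g(c) = sqrt(C1 + c^2)


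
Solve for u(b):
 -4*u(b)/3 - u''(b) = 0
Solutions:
 u(b) = C1*sin(2*sqrt(3)*b/3) + C2*cos(2*sqrt(3)*b/3)


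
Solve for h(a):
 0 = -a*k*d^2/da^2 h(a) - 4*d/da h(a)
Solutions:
 h(a) = C1 + a^(((re(k) - 4)*re(k) + im(k)^2)/(re(k)^2 + im(k)^2))*(C2*sin(4*log(a)*Abs(im(k))/(re(k)^2 + im(k)^2)) + C3*cos(4*log(a)*im(k)/(re(k)^2 + im(k)^2)))


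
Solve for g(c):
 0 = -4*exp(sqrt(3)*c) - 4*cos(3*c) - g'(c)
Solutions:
 g(c) = C1 - 4*sqrt(3)*exp(sqrt(3)*c)/3 - 4*sin(3*c)/3


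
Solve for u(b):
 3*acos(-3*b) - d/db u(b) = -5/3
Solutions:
 u(b) = C1 + 3*b*acos(-3*b) + 5*b/3 + sqrt(1 - 9*b^2)


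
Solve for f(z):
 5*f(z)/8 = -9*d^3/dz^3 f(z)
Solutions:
 f(z) = C3*exp(-15^(1/3)*z/6) + (C1*sin(3^(5/6)*5^(1/3)*z/12) + C2*cos(3^(5/6)*5^(1/3)*z/12))*exp(15^(1/3)*z/12)


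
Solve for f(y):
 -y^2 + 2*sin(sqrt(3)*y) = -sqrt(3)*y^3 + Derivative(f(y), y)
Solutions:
 f(y) = C1 + sqrt(3)*y^4/4 - y^3/3 - 2*sqrt(3)*cos(sqrt(3)*y)/3


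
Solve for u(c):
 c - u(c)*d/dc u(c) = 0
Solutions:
 u(c) = -sqrt(C1 + c^2)
 u(c) = sqrt(C1 + c^2)


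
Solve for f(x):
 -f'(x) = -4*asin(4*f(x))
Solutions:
 Integral(1/asin(4*_y), (_y, f(x))) = C1 + 4*x


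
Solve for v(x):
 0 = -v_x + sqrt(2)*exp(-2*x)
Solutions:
 v(x) = C1 - sqrt(2)*exp(-2*x)/2


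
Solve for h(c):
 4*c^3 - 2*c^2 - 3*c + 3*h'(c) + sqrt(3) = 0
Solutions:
 h(c) = C1 - c^4/3 + 2*c^3/9 + c^2/2 - sqrt(3)*c/3


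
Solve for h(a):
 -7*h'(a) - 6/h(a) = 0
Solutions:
 h(a) = -sqrt(C1 - 84*a)/7
 h(a) = sqrt(C1 - 84*a)/7


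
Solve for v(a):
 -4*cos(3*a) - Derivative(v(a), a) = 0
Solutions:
 v(a) = C1 - 4*sin(3*a)/3


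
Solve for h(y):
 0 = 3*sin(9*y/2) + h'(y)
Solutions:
 h(y) = C1 + 2*cos(9*y/2)/3


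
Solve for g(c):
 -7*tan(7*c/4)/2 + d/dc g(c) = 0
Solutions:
 g(c) = C1 - 2*log(cos(7*c/4))


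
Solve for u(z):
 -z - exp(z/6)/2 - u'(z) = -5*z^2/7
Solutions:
 u(z) = C1 + 5*z^3/21 - z^2/2 - 3*exp(z/6)


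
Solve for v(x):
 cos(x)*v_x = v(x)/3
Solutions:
 v(x) = C1*(sin(x) + 1)^(1/6)/(sin(x) - 1)^(1/6)


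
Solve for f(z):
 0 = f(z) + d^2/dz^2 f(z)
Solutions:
 f(z) = C1*sin(z) + C2*cos(z)


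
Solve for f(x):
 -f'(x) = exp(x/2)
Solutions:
 f(x) = C1 - 2*exp(x/2)


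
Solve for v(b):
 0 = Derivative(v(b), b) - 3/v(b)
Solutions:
 v(b) = -sqrt(C1 + 6*b)
 v(b) = sqrt(C1 + 6*b)


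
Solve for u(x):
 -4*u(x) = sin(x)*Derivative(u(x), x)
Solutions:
 u(x) = C1*(cos(x)^2 + 2*cos(x) + 1)/(cos(x)^2 - 2*cos(x) + 1)


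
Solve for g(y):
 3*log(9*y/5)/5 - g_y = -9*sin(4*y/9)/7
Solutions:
 g(y) = C1 + 3*y*log(y)/5 - 3*y*log(5)/5 - 3*y/5 + 6*y*log(3)/5 - 81*cos(4*y/9)/28


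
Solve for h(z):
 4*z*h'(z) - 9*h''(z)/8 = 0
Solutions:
 h(z) = C1 + C2*erfi(4*z/3)


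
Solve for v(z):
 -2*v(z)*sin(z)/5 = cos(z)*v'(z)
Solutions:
 v(z) = C1*cos(z)^(2/5)


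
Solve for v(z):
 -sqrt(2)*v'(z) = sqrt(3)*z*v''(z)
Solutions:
 v(z) = C1 + C2*z^(1 - sqrt(6)/3)


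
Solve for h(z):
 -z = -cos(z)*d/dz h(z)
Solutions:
 h(z) = C1 + Integral(z/cos(z), z)


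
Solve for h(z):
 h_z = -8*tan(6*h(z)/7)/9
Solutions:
 h(z) = -7*asin(C1*exp(-16*z/21))/6 + 7*pi/6
 h(z) = 7*asin(C1*exp(-16*z/21))/6


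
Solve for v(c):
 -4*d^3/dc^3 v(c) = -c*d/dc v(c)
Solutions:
 v(c) = C1 + Integral(C2*airyai(2^(1/3)*c/2) + C3*airybi(2^(1/3)*c/2), c)


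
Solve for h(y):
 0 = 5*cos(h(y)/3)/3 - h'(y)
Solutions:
 -5*y/3 - 3*log(sin(h(y)/3) - 1)/2 + 3*log(sin(h(y)/3) + 1)/2 = C1


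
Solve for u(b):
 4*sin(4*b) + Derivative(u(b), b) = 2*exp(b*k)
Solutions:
 u(b) = C1 + cos(4*b) + 2*exp(b*k)/k


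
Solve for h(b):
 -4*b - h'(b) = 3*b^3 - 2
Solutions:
 h(b) = C1 - 3*b^4/4 - 2*b^2 + 2*b


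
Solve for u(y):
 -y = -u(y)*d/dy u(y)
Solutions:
 u(y) = -sqrt(C1 + y^2)
 u(y) = sqrt(C1 + y^2)


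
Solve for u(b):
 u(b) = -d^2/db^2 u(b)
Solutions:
 u(b) = C1*sin(b) + C2*cos(b)


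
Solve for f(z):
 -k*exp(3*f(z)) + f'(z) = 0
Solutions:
 f(z) = log(-1/(C1 + 3*k*z))/3
 f(z) = log((-1/(C1 + k*z))^(1/3)*(-3^(2/3) - 3*3^(1/6)*I)/6)
 f(z) = log((-1/(C1 + k*z))^(1/3)*(-3^(2/3) + 3*3^(1/6)*I)/6)


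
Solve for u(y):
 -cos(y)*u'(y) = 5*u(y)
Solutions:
 u(y) = C1*sqrt(sin(y) - 1)*(sin(y)^2 - 2*sin(y) + 1)/(sqrt(sin(y) + 1)*(sin(y)^2 + 2*sin(y) + 1))


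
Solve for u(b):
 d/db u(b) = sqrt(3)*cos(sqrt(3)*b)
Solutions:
 u(b) = C1 + sin(sqrt(3)*b)


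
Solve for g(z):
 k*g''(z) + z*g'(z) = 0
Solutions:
 g(z) = C1 + C2*sqrt(k)*erf(sqrt(2)*z*sqrt(1/k)/2)


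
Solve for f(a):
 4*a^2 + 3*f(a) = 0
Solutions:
 f(a) = -4*a^2/3


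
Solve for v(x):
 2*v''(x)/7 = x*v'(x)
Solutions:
 v(x) = C1 + C2*erfi(sqrt(7)*x/2)


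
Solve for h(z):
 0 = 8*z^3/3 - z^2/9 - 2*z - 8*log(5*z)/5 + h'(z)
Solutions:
 h(z) = C1 - 2*z^4/3 + z^3/27 + z^2 + 8*z*log(z)/5 - 8*z/5 + 8*z*log(5)/5


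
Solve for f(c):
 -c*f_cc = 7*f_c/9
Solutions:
 f(c) = C1 + C2*c^(2/9)


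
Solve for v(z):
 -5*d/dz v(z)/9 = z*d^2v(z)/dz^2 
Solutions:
 v(z) = C1 + C2*z^(4/9)


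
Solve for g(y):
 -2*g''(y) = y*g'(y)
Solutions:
 g(y) = C1 + C2*erf(y/2)


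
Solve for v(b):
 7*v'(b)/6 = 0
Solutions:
 v(b) = C1


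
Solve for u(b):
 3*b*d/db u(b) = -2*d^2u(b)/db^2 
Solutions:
 u(b) = C1 + C2*erf(sqrt(3)*b/2)


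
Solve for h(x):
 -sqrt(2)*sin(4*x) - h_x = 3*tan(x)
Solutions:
 h(x) = C1 + 3*log(cos(x)) + sqrt(2)*cos(4*x)/4


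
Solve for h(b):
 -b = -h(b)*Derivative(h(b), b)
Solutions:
 h(b) = -sqrt(C1 + b^2)
 h(b) = sqrt(C1 + b^2)


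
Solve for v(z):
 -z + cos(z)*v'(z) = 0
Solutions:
 v(z) = C1 + Integral(z/cos(z), z)


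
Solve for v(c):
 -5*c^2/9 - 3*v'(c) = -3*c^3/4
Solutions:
 v(c) = C1 + c^4/16 - 5*c^3/81


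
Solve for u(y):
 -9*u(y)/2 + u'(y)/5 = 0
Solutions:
 u(y) = C1*exp(45*y/2)


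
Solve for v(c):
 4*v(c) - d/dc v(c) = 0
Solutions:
 v(c) = C1*exp(4*c)


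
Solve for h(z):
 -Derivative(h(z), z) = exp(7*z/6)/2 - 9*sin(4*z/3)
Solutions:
 h(z) = C1 - 3*exp(7*z/6)/7 - 27*cos(4*z/3)/4


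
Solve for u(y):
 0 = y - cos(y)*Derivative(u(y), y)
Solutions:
 u(y) = C1 + Integral(y/cos(y), y)


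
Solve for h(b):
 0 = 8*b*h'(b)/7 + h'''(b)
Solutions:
 h(b) = C1 + Integral(C2*airyai(-2*7^(2/3)*b/7) + C3*airybi(-2*7^(2/3)*b/7), b)


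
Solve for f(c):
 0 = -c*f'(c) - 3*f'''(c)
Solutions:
 f(c) = C1 + Integral(C2*airyai(-3^(2/3)*c/3) + C3*airybi(-3^(2/3)*c/3), c)


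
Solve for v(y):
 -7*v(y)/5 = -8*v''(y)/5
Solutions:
 v(y) = C1*exp(-sqrt(14)*y/4) + C2*exp(sqrt(14)*y/4)


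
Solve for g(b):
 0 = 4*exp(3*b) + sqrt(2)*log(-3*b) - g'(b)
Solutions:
 g(b) = C1 + sqrt(2)*b*log(-b) + sqrt(2)*b*(-1 + log(3)) + 4*exp(3*b)/3


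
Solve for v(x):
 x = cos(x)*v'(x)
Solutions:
 v(x) = C1 + Integral(x/cos(x), x)


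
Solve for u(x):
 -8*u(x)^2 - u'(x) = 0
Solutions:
 u(x) = 1/(C1 + 8*x)


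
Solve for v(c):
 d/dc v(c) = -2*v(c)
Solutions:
 v(c) = C1*exp(-2*c)


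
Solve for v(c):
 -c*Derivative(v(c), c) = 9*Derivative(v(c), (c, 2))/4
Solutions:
 v(c) = C1 + C2*erf(sqrt(2)*c/3)


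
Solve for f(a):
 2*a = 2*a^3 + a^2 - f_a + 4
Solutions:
 f(a) = C1 + a^4/2 + a^3/3 - a^2 + 4*a


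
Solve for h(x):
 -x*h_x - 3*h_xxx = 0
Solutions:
 h(x) = C1 + Integral(C2*airyai(-3^(2/3)*x/3) + C3*airybi(-3^(2/3)*x/3), x)


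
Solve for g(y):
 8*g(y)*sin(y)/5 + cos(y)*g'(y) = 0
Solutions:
 g(y) = C1*cos(y)^(8/5)


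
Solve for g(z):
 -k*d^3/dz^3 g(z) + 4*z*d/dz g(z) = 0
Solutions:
 g(z) = C1 + Integral(C2*airyai(2^(2/3)*z*(1/k)^(1/3)) + C3*airybi(2^(2/3)*z*(1/k)^(1/3)), z)


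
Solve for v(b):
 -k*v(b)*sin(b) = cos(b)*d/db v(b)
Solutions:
 v(b) = C1*exp(k*log(cos(b)))


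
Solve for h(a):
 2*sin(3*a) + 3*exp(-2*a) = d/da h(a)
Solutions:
 h(a) = C1 - 2*cos(3*a)/3 - 3*exp(-2*a)/2


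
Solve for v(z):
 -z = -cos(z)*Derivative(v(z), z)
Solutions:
 v(z) = C1 + Integral(z/cos(z), z)


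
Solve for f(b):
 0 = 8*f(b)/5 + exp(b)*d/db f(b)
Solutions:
 f(b) = C1*exp(8*exp(-b)/5)


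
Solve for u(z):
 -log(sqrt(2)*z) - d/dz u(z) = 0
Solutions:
 u(z) = C1 - z*log(z) - z*log(2)/2 + z


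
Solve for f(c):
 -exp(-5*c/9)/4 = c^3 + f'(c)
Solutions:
 f(c) = C1 - c^4/4 + 9*exp(-5*c/9)/20


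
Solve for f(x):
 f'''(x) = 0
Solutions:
 f(x) = C1 + C2*x + C3*x^2


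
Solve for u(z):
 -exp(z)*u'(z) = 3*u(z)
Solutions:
 u(z) = C1*exp(3*exp(-z))


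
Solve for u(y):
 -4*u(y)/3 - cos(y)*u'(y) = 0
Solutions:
 u(y) = C1*(sin(y) - 1)^(2/3)/(sin(y) + 1)^(2/3)


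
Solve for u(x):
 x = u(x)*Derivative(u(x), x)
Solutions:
 u(x) = -sqrt(C1 + x^2)
 u(x) = sqrt(C1 + x^2)


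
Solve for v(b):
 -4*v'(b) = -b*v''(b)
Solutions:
 v(b) = C1 + C2*b^5


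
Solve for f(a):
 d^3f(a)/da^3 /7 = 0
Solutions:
 f(a) = C1 + C2*a + C3*a^2


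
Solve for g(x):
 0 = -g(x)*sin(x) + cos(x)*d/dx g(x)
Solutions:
 g(x) = C1/cos(x)


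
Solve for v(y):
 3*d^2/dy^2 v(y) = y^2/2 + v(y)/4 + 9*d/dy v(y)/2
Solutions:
 v(y) = C1*exp(y*(9 - sqrt(93))/12) + C2*exp(y*(9 + sqrt(93))/12) - 2*y^2 + 72*y - 1344


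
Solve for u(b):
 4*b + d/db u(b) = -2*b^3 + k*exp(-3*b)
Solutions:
 u(b) = C1 - b^4/2 - 2*b^2 - k*exp(-3*b)/3


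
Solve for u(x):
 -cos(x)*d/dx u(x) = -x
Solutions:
 u(x) = C1 + Integral(x/cos(x), x)


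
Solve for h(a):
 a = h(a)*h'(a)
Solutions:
 h(a) = -sqrt(C1 + a^2)
 h(a) = sqrt(C1 + a^2)


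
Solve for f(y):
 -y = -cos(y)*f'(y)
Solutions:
 f(y) = C1 + Integral(y/cos(y), y)


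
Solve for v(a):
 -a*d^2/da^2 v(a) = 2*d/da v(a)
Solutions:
 v(a) = C1 + C2/a


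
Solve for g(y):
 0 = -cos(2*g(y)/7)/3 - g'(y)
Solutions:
 y/3 - 7*log(sin(2*g(y)/7) - 1)/4 + 7*log(sin(2*g(y)/7) + 1)/4 = C1


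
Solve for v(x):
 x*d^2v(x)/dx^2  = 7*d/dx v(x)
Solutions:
 v(x) = C1 + C2*x^8


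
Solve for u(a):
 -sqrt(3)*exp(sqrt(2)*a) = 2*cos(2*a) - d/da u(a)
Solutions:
 u(a) = C1 + sqrt(6)*exp(sqrt(2)*a)/2 + sin(2*a)


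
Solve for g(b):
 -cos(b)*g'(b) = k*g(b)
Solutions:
 g(b) = C1*exp(k*(log(sin(b) - 1) - log(sin(b) + 1))/2)


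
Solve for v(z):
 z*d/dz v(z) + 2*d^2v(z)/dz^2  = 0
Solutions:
 v(z) = C1 + C2*erf(z/2)


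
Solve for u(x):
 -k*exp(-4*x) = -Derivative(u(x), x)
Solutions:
 u(x) = C1 - k*exp(-4*x)/4


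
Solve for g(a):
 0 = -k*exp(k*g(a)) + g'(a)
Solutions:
 g(a) = Piecewise((log(-1/(C1*k + a*k^2))/k, Ne(k, 0)), (nan, True))
 g(a) = Piecewise((C1 + a*k, Eq(k, 0)), (nan, True))


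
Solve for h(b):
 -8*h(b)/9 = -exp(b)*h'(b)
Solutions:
 h(b) = C1*exp(-8*exp(-b)/9)


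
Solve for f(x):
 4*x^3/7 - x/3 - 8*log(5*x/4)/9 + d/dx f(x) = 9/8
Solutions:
 f(x) = C1 - x^4/7 + x^2/6 + 8*x*log(x)/9 - 16*x*log(2)/9 + 17*x/72 + 8*x*log(5)/9


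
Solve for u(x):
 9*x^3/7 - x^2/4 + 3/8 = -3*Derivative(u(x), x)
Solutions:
 u(x) = C1 - 3*x^4/28 + x^3/36 - x/8


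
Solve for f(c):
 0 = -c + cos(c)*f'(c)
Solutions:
 f(c) = C1 + Integral(c/cos(c), c)


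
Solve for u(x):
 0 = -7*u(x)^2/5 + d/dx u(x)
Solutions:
 u(x) = -5/(C1 + 7*x)


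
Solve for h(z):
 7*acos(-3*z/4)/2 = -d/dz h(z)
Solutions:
 h(z) = C1 - 7*z*acos(-3*z/4)/2 - 7*sqrt(16 - 9*z^2)/6


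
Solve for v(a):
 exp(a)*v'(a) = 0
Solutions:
 v(a) = C1


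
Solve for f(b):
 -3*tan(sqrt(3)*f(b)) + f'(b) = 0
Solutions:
 f(b) = sqrt(3)*(pi - asin(C1*exp(3*sqrt(3)*b)))/3
 f(b) = sqrt(3)*asin(C1*exp(3*sqrt(3)*b))/3


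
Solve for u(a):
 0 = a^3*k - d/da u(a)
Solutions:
 u(a) = C1 + a^4*k/4


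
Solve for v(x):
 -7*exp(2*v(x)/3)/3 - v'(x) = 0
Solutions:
 v(x) = 3*log(-sqrt(-1/(C1 - 7*x))) - 3*log(2)/2 + 3*log(3)
 v(x) = 3*log(-1/(C1 - 7*x))/2 - 3*log(2)/2 + 3*log(3)


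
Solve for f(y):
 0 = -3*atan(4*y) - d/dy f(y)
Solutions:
 f(y) = C1 - 3*y*atan(4*y) + 3*log(16*y^2 + 1)/8


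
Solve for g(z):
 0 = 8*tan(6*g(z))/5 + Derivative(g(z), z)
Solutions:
 g(z) = -asin(C1*exp(-48*z/5))/6 + pi/6
 g(z) = asin(C1*exp(-48*z/5))/6


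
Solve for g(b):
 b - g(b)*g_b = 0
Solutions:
 g(b) = -sqrt(C1 + b^2)
 g(b) = sqrt(C1 + b^2)


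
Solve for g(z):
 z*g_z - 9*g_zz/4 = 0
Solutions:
 g(z) = C1 + C2*erfi(sqrt(2)*z/3)


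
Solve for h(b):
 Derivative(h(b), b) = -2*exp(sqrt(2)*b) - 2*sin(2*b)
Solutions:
 h(b) = C1 - sqrt(2)*exp(sqrt(2)*b) + cos(2*b)


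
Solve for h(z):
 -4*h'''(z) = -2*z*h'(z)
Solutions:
 h(z) = C1 + Integral(C2*airyai(2^(2/3)*z/2) + C3*airybi(2^(2/3)*z/2), z)


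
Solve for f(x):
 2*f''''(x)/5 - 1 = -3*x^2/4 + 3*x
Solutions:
 f(x) = C1 + C2*x + C3*x^2 + C4*x^3 - x^6/192 + x^5/16 + 5*x^4/48


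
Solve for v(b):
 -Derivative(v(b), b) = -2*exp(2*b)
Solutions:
 v(b) = C1 + exp(2*b)


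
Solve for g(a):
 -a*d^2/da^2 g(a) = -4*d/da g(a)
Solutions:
 g(a) = C1 + C2*a^5


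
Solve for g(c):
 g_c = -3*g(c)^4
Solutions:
 g(c) = (-3^(2/3) - 3*3^(1/6)*I)*(1/(C1 + 3*c))^(1/3)/6
 g(c) = (-3^(2/3) + 3*3^(1/6)*I)*(1/(C1 + 3*c))^(1/3)/6
 g(c) = (1/(C1 + 9*c))^(1/3)


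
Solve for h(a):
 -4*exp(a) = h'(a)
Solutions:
 h(a) = C1 - 4*exp(a)


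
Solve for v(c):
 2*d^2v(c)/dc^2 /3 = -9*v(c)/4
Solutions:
 v(c) = C1*sin(3*sqrt(6)*c/4) + C2*cos(3*sqrt(6)*c/4)


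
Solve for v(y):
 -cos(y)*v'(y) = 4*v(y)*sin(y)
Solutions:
 v(y) = C1*cos(y)^4


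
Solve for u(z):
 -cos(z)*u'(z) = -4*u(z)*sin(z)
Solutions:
 u(z) = C1/cos(z)^4


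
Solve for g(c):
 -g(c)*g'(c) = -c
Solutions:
 g(c) = -sqrt(C1 + c^2)
 g(c) = sqrt(C1 + c^2)


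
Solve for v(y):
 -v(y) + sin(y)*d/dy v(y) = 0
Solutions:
 v(y) = C1*sqrt(cos(y) - 1)/sqrt(cos(y) + 1)


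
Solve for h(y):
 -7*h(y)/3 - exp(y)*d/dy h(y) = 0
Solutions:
 h(y) = C1*exp(7*exp(-y)/3)


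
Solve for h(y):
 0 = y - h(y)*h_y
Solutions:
 h(y) = -sqrt(C1 + y^2)
 h(y) = sqrt(C1 + y^2)


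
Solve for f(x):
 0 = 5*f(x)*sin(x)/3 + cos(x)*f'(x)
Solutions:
 f(x) = C1*cos(x)^(5/3)


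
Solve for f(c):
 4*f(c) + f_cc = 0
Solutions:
 f(c) = C1*sin(2*c) + C2*cos(2*c)


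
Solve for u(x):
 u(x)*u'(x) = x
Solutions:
 u(x) = -sqrt(C1 + x^2)
 u(x) = sqrt(C1 + x^2)


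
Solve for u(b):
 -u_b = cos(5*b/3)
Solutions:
 u(b) = C1 - 3*sin(5*b/3)/5


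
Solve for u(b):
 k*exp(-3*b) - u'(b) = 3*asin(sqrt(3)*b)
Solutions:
 u(b) = C1 - 3*b*asin(sqrt(3)*b) - k*exp(-3*b)/3 - sqrt(3)*sqrt(1 - 3*b^2)


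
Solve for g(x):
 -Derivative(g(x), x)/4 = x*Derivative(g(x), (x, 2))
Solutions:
 g(x) = C1 + C2*x^(3/4)


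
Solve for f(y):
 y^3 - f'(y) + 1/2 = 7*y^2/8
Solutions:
 f(y) = C1 + y^4/4 - 7*y^3/24 + y/2


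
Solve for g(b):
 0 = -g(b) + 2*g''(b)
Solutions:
 g(b) = C1*exp(-sqrt(2)*b/2) + C2*exp(sqrt(2)*b/2)


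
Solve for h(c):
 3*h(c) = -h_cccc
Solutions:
 h(c) = (C1*sin(sqrt(2)*3^(1/4)*c/2) + C2*cos(sqrt(2)*3^(1/4)*c/2))*exp(-sqrt(2)*3^(1/4)*c/2) + (C3*sin(sqrt(2)*3^(1/4)*c/2) + C4*cos(sqrt(2)*3^(1/4)*c/2))*exp(sqrt(2)*3^(1/4)*c/2)


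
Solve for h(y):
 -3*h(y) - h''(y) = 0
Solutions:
 h(y) = C1*sin(sqrt(3)*y) + C2*cos(sqrt(3)*y)


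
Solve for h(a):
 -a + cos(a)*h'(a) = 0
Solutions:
 h(a) = C1 + Integral(a/cos(a), a)


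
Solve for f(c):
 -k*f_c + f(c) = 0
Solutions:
 f(c) = C1*exp(c/k)


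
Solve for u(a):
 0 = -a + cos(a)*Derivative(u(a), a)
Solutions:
 u(a) = C1 + Integral(a/cos(a), a)


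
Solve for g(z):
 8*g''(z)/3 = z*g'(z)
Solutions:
 g(z) = C1 + C2*erfi(sqrt(3)*z/4)


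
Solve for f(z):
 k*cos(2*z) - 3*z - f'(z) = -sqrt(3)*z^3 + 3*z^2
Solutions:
 f(z) = C1 + k*sin(2*z)/2 + sqrt(3)*z^4/4 - z^3 - 3*z^2/2


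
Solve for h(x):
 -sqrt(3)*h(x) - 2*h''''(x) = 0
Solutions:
 h(x) = (C1*sin(2^(1/4)*3^(1/8)*x/2) + C2*cos(2^(1/4)*3^(1/8)*x/2))*exp(-2^(1/4)*3^(1/8)*x/2) + (C3*sin(2^(1/4)*3^(1/8)*x/2) + C4*cos(2^(1/4)*3^(1/8)*x/2))*exp(2^(1/4)*3^(1/8)*x/2)


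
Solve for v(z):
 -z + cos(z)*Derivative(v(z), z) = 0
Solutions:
 v(z) = C1 + Integral(z/cos(z), z)


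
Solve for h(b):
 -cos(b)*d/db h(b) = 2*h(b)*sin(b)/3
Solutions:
 h(b) = C1*cos(b)^(2/3)


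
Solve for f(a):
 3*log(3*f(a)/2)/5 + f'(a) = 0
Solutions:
 -5*Integral(1/(-log(_y) - log(3) + log(2)), (_y, f(a)))/3 = C1 - a


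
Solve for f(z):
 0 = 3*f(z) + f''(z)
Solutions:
 f(z) = C1*sin(sqrt(3)*z) + C2*cos(sqrt(3)*z)


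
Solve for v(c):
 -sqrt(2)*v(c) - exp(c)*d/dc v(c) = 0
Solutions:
 v(c) = C1*exp(sqrt(2)*exp(-c))


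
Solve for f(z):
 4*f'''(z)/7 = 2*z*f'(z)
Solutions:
 f(z) = C1 + Integral(C2*airyai(2^(2/3)*7^(1/3)*z/2) + C3*airybi(2^(2/3)*7^(1/3)*z/2), z)


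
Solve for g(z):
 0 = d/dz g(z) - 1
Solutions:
 g(z) = C1 + z


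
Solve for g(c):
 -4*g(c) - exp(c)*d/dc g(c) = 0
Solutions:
 g(c) = C1*exp(4*exp(-c))


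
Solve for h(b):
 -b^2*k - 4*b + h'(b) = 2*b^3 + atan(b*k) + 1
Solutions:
 h(b) = C1 + b^4/2 + b^3*k/3 + 2*b^2 + b + Piecewise((b*atan(b*k) - log(b^2*k^2 + 1)/(2*k), Ne(k, 0)), (0, True))


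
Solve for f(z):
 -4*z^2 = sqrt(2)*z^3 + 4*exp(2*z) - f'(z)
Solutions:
 f(z) = C1 + sqrt(2)*z^4/4 + 4*z^3/3 + 2*exp(2*z)


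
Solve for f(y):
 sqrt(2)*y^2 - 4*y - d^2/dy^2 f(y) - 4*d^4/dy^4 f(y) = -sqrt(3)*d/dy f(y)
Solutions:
 f(y) = C1 + C2*exp(sqrt(3)*y*(-(9 + sqrt(82))^(1/3) + (9 + sqrt(82))^(-1/3))/12)*sin(y*((9 + sqrt(82))^(-1/3) + (9 + sqrt(82))^(1/3))/4) + C3*exp(sqrt(3)*y*(-(9 + sqrt(82))^(1/3) + (9 + sqrt(82))^(-1/3))/12)*cos(y*((9 + sqrt(82))^(-1/3) + (9 + sqrt(82))^(1/3))/4) + C4*exp(-sqrt(3)*y*(-(9 + sqrt(82))^(1/3) + (9 + sqrt(82))^(-1/3))/6) - sqrt(6)*y^3/9 - sqrt(2)*y^2/3 + 2*sqrt(3)*y^2/3 - 2*sqrt(6)*y/9 + 4*y/3


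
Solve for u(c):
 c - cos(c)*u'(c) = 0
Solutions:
 u(c) = C1 + Integral(c/cos(c), c)


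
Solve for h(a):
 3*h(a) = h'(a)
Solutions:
 h(a) = C1*exp(3*a)


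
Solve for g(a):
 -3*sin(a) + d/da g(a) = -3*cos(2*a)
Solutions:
 g(a) = C1 - 3*sin(2*a)/2 - 3*cos(a)


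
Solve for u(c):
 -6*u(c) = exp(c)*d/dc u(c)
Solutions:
 u(c) = C1*exp(6*exp(-c))


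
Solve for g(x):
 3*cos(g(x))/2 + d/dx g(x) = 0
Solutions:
 g(x) = pi - asin((C1 + exp(3*x))/(C1 - exp(3*x)))
 g(x) = asin((C1 + exp(3*x))/(C1 - exp(3*x)))


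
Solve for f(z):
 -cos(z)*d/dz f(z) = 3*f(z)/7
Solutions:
 f(z) = C1*(sin(z) - 1)^(3/14)/(sin(z) + 1)^(3/14)


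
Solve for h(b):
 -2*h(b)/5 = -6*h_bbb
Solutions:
 h(b) = C3*exp(15^(2/3)*b/15) + (C1*sin(3^(1/6)*5^(2/3)*b/10) + C2*cos(3^(1/6)*5^(2/3)*b/10))*exp(-15^(2/3)*b/30)


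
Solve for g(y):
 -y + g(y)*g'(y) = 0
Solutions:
 g(y) = -sqrt(C1 + y^2)
 g(y) = sqrt(C1 + y^2)


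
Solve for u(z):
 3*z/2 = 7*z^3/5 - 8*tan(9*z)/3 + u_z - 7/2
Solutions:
 u(z) = C1 - 7*z^4/20 + 3*z^2/4 + 7*z/2 - 8*log(cos(9*z))/27


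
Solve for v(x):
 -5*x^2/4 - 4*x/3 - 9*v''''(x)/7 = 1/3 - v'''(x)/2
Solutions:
 v(x) = C1 + C2*x + C3*x^2 + C4*exp(7*x/18) + x^5/24 + 163*x^4/252 + 2983*x^3/441


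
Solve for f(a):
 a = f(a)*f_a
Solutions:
 f(a) = -sqrt(C1 + a^2)
 f(a) = sqrt(C1 + a^2)


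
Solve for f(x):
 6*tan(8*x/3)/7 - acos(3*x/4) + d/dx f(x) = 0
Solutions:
 f(x) = C1 + x*acos(3*x/4) - sqrt(16 - 9*x^2)/3 + 9*log(cos(8*x/3))/28


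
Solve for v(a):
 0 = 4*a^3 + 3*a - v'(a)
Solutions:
 v(a) = C1 + a^4 + 3*a^2/2


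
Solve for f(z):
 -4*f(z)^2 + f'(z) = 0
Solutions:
 f(z) = -1/(C1 + 4*z)


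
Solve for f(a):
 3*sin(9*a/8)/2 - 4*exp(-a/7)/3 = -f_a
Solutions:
 f(a) = C1 + 4*cos(9*a/8)/3 - 28*exp(-a/7)/3


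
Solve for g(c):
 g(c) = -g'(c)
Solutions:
 g(c) = C1*exp(-c)


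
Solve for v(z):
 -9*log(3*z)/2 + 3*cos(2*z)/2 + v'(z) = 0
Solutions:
 v(z) = C1 + 9*z*log(z)/2 - 9*z/2 + 9*z*log(3)/2 - 3*sin(2*z)/4


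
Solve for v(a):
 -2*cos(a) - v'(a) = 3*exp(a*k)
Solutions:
 v(a) = C1 - 2*sin(a) - 3*exp(a*k)/k


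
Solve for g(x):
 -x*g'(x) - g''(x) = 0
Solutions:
 g(x) = C1 + C2*erf(sqrt(2)*x/2)


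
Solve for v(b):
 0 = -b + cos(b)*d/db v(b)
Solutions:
 v(b) = C1 + Integral(b/cos(b), b)


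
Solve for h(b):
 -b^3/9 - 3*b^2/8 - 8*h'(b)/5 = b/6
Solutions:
 h(b) = C1 - 5*b^4/288 - 5*b^3/64 - 5*b^2/96


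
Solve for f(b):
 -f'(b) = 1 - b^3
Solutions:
 f(b) = C1 + b^4/4 - b


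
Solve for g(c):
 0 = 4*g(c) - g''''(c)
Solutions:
 g(c) = C1*exp(-sqrt(2)*c) + C2*exp(sqrt(2)*c) + C3*sin(sqrt(2)*c) + C4*cos(sqrt(2)*c)


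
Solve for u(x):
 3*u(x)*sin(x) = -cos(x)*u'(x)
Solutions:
 u(x) = C1*cos(x)^3


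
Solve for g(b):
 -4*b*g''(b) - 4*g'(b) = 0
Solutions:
 g(b) = C1 + C2*log(b)


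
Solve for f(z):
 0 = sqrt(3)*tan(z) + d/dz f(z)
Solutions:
 f(z) = C1 + sqrt(3)*log(cos(z))


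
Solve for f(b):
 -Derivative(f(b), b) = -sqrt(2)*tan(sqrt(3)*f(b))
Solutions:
 f(b) = sqrt(3)*(pi - asin(C1*exp(sqrt(6)*b)))/3
 f(b) = sqrt(3)*asin(C1*exp(sqrt(6)*b))/3


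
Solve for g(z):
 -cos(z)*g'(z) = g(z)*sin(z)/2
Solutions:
 g(z) = C1*sqrt(cos(z))


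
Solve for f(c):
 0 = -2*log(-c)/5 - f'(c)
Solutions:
 f(c) = C1 - 2*c*log(-c)/5 + 2*c/5


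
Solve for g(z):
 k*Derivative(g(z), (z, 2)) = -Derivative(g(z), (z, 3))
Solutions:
 g(z) = C1 + C2*z + C3*exp(-k*z)


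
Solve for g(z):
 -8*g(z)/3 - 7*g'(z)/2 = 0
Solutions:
 g(z) = C1*exp(-16*z/21)


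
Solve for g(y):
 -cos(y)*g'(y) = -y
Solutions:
 g(y) = C1 + Integral(y/cos(y), y)


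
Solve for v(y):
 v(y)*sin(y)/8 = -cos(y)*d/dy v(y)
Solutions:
 v(y) = C1*cos(y)^(1/8)


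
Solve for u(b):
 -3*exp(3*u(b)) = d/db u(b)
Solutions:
 u(b) = log((-3^(2/3) - 3*3^(1/6)*I)*(1/(C1 + 3*b))^(1/3)/6)
 u(b) = log((-3^(2/3) + 3*3^(1/6)*I)*(1/(C1 + 3*b))^(1/3)/6)
 u(b) = log(1/(C1 + 9*b))/3


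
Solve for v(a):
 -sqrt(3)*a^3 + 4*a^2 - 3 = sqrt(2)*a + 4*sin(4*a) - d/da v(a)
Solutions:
 v(a) = C1 + sqrt(3)*a^4/4 - 4*a^3/3 + sqrt(2)*a^2/2 + 3*a - cos(4*a)


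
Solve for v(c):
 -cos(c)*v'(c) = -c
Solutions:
 v(c) = C1 + Integral(c/cos(c), c)


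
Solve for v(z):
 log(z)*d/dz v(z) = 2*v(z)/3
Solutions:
 v(z) = C1*exp(2*li(z)/3)


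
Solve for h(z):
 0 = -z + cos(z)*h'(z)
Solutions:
 h(z) = C1 + Integral(z/cos(z), z)


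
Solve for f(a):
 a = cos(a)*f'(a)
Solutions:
 f(a) = C1 + Integral(a/cos(a), a)


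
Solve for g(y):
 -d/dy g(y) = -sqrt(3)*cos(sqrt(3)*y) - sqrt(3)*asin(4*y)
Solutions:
 g(y) = C1 + sqrt(3)*(y*asin(4*y) + sqrt(1 - 16*y^2)/4) + sin(sqrt(3)*y)


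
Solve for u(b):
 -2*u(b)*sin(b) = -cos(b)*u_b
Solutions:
 u(b) = C1/cos(b)^2


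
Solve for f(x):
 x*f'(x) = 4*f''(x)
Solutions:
 f(x) = C1 + C2*erfi(sqrt(2)*x/4)


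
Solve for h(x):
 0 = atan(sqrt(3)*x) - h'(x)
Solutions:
 h(x) = C1 + x*atan(sqrt(3)*x) - sqrt(3)*log(3*x^2 + 1)/6


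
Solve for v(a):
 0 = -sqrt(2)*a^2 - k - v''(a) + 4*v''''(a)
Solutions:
 v(a) = C1 + C2*a + C3*exp(-a/2) + C4*exp(a/2) - sqrt(2)*a^4/12 + a^2*(-k/2 - 4*sqrt(2))


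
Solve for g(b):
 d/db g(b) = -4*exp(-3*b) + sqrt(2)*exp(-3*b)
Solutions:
 g(b) = C1 - sqrt(2)*exp(-3*b)/3 + 4*exp(-3*b)/3


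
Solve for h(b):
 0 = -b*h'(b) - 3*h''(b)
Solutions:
 h(b) = C1 + C2*erf(sqrt(6)*b/6)


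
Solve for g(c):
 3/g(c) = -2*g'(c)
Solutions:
 g(c) = -sqrt(C1 - 3*c)
 g(c) = sqrt(C1 - 3*c)


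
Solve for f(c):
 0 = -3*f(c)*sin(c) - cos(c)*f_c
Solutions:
 f(c) = C1*cos(c)^3


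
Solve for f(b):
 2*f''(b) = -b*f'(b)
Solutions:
 f(b) = C1 + C2*erf(b/2)


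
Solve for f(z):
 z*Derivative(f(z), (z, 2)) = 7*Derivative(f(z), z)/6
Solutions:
 f(z) = C1 + C2*z^(13/6)


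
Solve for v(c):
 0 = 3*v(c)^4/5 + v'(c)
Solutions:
 v(c) = 5^(1/3)*(1/(C1 + 9*c))^(1/3)
 v(c) = 5^(1/3)*(-3^(2/3) - 3*3^(1/6)*I)*(1/(C1 + 3*c))^(1/3)/6
 v(c) = 5^(1/3)*(-3^(2/3) + 3*3^(1/6)*I)*(1/(C1 + 3*c))^(1/3)/6


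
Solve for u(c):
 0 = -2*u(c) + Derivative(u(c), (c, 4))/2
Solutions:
 u(c) = C1*exp(-sqrt(2)*c) + C2*exp(sqrt(2)*c) + C3*sin(sqrt(2)*c) + C4*cos(sqrt(2)*c)


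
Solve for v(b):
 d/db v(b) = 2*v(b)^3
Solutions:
 v(b) = -sqrt(2)*sqrt(-1/(C1 + 2*b))/2
 v(b) = sqrt(2)*sqrt(-1/(C1 + 2*b))/2


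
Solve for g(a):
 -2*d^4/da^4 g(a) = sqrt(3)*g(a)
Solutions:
 g(a) = (C1*sin(2^(1/4)*3^(1/8)*a/2) + C2*cos(2^(1/4)*3^(1/8)*a/2))*exp(-2^(1/4)*3^(1/8)*a/2) + (C3*sin(2^(1/4)*3^(1/8)*a/2) + C4*cos(2^(1/4)*3^(1/8)*a/2))*exp(2^(1/4)*3^(1/8)*a/2)


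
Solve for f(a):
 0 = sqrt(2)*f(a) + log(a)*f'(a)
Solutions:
 f(a) = C1*exp(-sqrt(2)*li(a))


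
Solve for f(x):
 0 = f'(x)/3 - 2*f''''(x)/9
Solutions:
 f(x) = C1 + C4*exp(2^(2/3)*3^(1/3)*x/2) + (C2*sin(2^(2/3)*3^(5/6)*x/4) + C3*cos(2^(2/3)*3^(5/6)*x/4))*exp(-2^(2/3)*3^(1/3)*x/4)


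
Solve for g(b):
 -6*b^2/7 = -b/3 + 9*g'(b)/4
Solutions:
 g(b) = C1 - 8*b^3/63 + 2*b^2/27


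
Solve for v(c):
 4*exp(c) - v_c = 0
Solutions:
 v(c) = C1 + 4*exp(c)


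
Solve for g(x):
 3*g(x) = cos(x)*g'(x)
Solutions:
 g(x) = C1*(sin(x) + 1)^(3/2)/(sin(x) - 1)^(3/2)


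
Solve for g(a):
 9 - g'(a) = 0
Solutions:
 g(a) = C1 + 9*a


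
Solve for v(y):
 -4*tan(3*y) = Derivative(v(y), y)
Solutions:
 v(y) = C1 + 4*log(cos(3*y))/3


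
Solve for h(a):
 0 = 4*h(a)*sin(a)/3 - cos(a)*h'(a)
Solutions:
 h(a) = C1/cos(a)^(4/3)


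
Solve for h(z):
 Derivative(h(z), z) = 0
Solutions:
 h(z) = C1


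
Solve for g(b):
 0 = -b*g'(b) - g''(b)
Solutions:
 g(b) = C1 + C2*erf(sqrt(2)*b/2)


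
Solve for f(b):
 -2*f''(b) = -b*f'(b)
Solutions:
 f(b) = C1 + C2*erfi(b/2)


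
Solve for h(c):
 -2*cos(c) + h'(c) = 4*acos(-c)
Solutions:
 h(c) = C1 + 4*c*acos(-c) + 4*sqrt(1 - c^2) + 2*sin(c)


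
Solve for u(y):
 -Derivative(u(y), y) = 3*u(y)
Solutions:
 u(y) = C1*exp(-3*y)


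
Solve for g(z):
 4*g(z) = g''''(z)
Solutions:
 g(z) = C1*exp(-sqrt(2)*z) + C2*exp(sqrt(2)*z) + C3*sin(sqrt(2)*z) + C4*cos(sqrt(2)*z)


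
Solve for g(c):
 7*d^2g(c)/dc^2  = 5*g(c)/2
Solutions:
 g(c) = C1*exp(-sqrt(70)*c/14) + C2*exp(sqrt(70)*c/14)


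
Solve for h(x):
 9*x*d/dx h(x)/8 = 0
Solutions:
 h(x) = C1


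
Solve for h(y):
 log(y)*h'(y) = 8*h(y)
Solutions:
 h(y) = C1*exp(8*li(y))


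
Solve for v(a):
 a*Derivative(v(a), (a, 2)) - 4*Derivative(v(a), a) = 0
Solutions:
 v(a) = C1 + C2*a^5


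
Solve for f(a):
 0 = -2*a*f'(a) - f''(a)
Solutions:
 f(a) = C1 + C2*erf(a)


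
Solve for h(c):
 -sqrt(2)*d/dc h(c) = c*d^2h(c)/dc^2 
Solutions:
 h(c) = C1 + C2*c^(1 - sqrt(2))


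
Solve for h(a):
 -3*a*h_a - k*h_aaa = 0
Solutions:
 h(a) = C1 + Integral(C2*airyai(3^(1/3)*a*(-1/k)^(1/3)) + C3*airybi(3^(1/3)*a*(-1/k)^(1/3)), a)


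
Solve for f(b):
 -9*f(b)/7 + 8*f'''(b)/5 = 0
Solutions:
 f(b) = C3*exp(45^(1/3)*7^(2/3)*b/14) + (C1*sin(3*3^(1/6)*5^(1/3)*7^(2/3)*b/28) + C2*cos(3*3^(1/6)*5^(1/3)*7^(2/3)*b/28))*exp(-45^(1/3)*7^(2/3)*b/28)


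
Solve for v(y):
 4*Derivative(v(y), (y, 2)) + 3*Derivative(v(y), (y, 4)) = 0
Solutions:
 v(y) = C1 + C2*y + C3*sin(2*sqrt(3)*y/3) + C4*cos(2*sqrt(3)*y/3)


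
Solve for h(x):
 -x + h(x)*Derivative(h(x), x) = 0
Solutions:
 h(x) = -sqrt(C1 + x^2)
 h(x) = sqrt(C1 + x^2)


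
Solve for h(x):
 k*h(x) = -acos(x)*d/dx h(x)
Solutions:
 h(x) = C1*exp(-k*Integral(1/acos(x), x))


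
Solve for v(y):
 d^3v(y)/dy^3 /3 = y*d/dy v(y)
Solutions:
 v(y) = C1 + Integral(C2*airyai(3^(1/3)*y) + C3*airybi(3^(1/3)*y), y)


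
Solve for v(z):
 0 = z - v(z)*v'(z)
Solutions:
 v(z) = -sqrt(C1 + z^2)
 v(z) = sqrt(C1 + z^2)


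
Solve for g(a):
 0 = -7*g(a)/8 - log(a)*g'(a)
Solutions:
 g(a) = C1*exp(-7*li(a)/8)


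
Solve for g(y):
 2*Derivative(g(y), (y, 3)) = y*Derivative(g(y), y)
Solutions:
 g(y) = C1 + Integral(C2*airyai(2^(2/3)*y/2) + C3*airybi(2^(2/3)*y/2), y)


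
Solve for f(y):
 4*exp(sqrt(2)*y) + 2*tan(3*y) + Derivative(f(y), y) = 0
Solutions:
 f(y) = C1 - 2*sqrt(2)*exp(sqrt(2)*y) + 2*log(cos(3*y))/3


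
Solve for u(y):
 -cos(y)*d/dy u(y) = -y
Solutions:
 u(y) = C1 + Integral(y/cos(y), y)


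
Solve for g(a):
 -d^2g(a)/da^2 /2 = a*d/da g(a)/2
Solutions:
 g(a) = C1 + C2*erf(sqrt(2)*a/2)


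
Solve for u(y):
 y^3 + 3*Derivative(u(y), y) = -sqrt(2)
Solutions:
 u(y) = C1 - y^4/12 - sqrt(2)*y/3


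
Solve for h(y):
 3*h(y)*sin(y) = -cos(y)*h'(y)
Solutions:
 h(y) = C1*cos(y)^3


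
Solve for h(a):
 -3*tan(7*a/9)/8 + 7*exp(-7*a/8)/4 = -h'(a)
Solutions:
 h(a) = C1 + 27*log(tan(7*a/9)^2 + 1)/112 + 2*exp(-7*a/8)


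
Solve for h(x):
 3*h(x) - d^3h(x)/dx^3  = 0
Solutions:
 h(x) = C3*exp(3^(1/3)*x) + (C1*sin(3^(5/6)*x/2) + C2*cos(3^(5/6)*x/2))*exp(-3^(1/3)*x/2)


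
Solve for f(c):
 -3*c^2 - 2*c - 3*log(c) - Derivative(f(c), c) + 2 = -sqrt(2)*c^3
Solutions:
 f(c) = C1 + sqrt(2)*c^4/4 - c^3 - c^2 - 3*c*log(c) + 5*c


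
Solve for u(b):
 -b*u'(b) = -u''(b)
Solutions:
 u(b) = C1 + C2*erfi(sqrt(2)*b/2)


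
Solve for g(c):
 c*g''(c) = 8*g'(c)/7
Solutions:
 g(c) = C1 + C2*c^(15/7)


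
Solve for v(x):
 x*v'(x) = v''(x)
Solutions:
 v(x) = C1 + C2*erfi(sqrt(2)*x/2)


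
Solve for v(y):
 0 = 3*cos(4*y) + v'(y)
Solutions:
 v(y) = C1 - 3*sin(4*y)/4


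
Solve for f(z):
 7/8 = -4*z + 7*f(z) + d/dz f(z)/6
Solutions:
 f(z) = C1*exp(-42*z) + 4*z/7 + 131/1176


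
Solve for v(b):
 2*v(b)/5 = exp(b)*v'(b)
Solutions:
 v(b) = C1*exp(-2*exp(-b)/5)


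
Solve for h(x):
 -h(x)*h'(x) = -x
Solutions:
 h(x) = -sqrt(C1 + x^2)
 h(x) = sqrt(C1 + x^2)


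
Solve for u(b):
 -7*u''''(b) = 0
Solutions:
 u(b) = C1 + C2*b + C3*b^2 + C4*b^3


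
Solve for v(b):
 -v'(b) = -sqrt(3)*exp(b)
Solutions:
 v(b) = C1 + sqrt(3)*exp(b)


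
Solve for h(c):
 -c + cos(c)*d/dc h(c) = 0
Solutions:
 h(c) = C1 + Integral(c/cos(c), c)


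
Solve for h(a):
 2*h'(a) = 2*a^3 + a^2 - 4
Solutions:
 h(a) = C1 + a^4/4 + a^3/6 - 2*a


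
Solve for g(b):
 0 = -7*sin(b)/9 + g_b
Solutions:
 g(b) = C1 - 7*cos(b)/9


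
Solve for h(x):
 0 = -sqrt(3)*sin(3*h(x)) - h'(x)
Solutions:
 h(x) = -acos((-C1 - exp(6*sqrt(3)*x))/(C1 - exp(6*sqrt(3)*x)))/3 + 2*pi/3
 h(x) = acos((-C1 - exp(6*sqrt(3)*x))/(C1 - exp(6*sqrt(3)*x)))/3


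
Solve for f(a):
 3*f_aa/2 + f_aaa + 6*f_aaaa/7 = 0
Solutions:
 f(a) = C1 + C2*a + (C3*sin(sqrt(203)*a/12) + C4*cos(sqrt(203)*a/12))*exp(-7*a/12)


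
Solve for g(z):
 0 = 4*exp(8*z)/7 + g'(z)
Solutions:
 g(z) = C1 - exp(8*z)/14


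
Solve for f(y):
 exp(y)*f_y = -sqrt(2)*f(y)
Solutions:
 f(y) = C1*exp(sqrt(2)*exp(-y))


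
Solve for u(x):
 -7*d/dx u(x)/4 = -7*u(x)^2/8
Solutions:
 u(x) = -2/(C1 + x)


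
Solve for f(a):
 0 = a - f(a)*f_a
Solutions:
 f(a) = -sqrt(C1 + a^2)
 f(a) = sqrt(C1 + a^2)


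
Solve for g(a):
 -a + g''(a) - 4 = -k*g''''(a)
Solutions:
 g(a) = C1 + C2*a + C3*exp(-a*sqrt(-1/k)) + C4*exp(a*sqrt(-1/k)) + a^3/6 + 2*a^2


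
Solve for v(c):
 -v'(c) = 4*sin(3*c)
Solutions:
 v(c) = C1 + 4*cos(3*c)/3


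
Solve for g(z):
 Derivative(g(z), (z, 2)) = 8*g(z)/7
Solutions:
 g(z) = C1*exp(-2*sqrt(14)*z/7) + C2*exp(2*sqrt(14)*z/7)


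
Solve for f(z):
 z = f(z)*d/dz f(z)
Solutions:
 f(z) = -sqrt(C1 + z^2)
 f(z) = sqrt(C1 + z^2)


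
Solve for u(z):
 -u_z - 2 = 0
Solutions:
 u(z) = C1 - 2*z


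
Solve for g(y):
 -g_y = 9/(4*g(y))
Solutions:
 g(y) = -sqrt(C1 - 18*y)/2
 g(y) = sqrt(C1 - 18*y)/2


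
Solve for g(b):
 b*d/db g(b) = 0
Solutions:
 g(b) = C1


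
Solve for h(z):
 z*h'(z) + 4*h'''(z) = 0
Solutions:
 h(z) = C1 + Integral(C2*airyai(-2^(1/3)*z/2) + C3*airybi(-2^(1/3)*z/2), z)


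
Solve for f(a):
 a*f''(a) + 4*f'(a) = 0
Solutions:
 f(a) = C1 + C2/a^3


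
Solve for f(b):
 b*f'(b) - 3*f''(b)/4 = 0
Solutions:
 f(b) = C1 + C2*erfi(sqrt(6)*b/3)


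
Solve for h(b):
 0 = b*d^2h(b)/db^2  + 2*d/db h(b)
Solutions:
 h(b) = C1 + C2/b


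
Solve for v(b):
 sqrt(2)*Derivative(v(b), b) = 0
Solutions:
 v(b) = C1


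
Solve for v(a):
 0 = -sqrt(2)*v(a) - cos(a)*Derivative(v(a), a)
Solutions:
 v(a) = C1*(sin(a) - 1)^(sqrt(2)/2)/(sin(a) + 1)^(sqrt(2)/2)


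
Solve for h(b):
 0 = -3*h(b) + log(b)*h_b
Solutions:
 h(b) = C1*exp(3*li(b))


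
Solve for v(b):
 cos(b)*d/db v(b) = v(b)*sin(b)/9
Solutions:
 v(b) = C1/cos(b)^(1/9)


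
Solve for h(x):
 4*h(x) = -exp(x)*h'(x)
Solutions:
 h(x) = C1*exp(4*exp(-x))


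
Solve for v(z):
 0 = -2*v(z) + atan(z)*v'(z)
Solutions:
 v(z) = C1*exp(2*Integral(1/atan(z), z))


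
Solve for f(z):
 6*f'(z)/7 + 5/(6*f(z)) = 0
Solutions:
 f(z) = -sqrt(C1 - 70*z)/6
 f(z) = sqrt(C1 - 70*z)/6


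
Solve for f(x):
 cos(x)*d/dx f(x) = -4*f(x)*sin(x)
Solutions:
 f(x) = C1*cos(x)^4


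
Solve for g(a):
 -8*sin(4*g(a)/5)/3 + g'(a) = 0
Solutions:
 -8*a/3 + 5*log(cos(4*g(a)/5) - 1)/8 - 5*log(cos(4*g(a)/5) + 1)/8 = C1


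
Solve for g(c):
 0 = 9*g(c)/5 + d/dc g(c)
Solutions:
 g(c) = C1*exp(-9*c/5)


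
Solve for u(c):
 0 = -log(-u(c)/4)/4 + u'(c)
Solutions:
 -4*Integral(1/(log(-_y) - 2*log(2)), (_y, u(c))) = C1 - c


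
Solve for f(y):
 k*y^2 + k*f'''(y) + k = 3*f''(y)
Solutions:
 f(y) = C1 + C2*y + C3*exp(3*y/k) + k^2*y^3/27 + k*y^4/36 + k*y^2*(2*k^2 + 9)/54


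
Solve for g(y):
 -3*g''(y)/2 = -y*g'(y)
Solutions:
 g(y) = C1 + C2*erfi(sqrt(3)*y/3)


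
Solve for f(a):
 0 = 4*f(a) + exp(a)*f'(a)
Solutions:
 f(a) = C1*exp(4*exp(-a))


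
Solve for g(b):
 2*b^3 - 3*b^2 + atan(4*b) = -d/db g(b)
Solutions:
 g(b) = C1 - b^4/2 + b^3 - b*atan(4*b) + log(16*b^2 + 1)/8


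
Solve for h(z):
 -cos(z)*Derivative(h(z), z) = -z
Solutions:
 h(z) = C1 + Integral(z/cos(z), z)


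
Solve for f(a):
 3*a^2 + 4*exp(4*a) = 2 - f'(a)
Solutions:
 f(a) = C1 - a^3 + 2*a - exp(4*a)


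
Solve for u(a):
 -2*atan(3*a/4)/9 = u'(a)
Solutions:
 u(a) = C1 - 2*a*atan(3*a/4)/9 + 4*log(9*a^2 + 16)/27


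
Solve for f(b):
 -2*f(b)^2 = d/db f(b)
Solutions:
 f(b) = 1/(C1 + 2*b)


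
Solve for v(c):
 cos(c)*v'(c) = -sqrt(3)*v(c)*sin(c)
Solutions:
 v(c) = C1*cos(c)^(sqrt(3))


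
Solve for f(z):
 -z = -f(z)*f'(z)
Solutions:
 f(z) = -sqrt(C1 + z^2)
 f(z) = sqrt(C1 + z^2)


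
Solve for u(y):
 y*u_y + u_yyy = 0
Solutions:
 u(y) = C1 + Integral(C2*airyai(-y) + C3*airybi(-y), y)


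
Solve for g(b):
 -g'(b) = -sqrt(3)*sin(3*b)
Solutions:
 g(b) = C1 - sqrt(3)*cos(3*b)/3


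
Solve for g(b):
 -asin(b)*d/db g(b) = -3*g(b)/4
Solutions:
 g(b) = C1*exp(3*Integral(1/asin(b), b)/4)


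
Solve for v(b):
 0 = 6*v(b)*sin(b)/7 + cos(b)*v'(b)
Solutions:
 v(b) = C1*cos(b)^(6/7)


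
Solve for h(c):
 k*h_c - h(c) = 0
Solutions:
 h(c) = C1*exp(c/k)


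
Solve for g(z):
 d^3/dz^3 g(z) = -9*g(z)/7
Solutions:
 g(z) = C3*exp(-21^(2/3)*z/7) + (C1*sin(3*3^(1/6)*7^(2/3)*z/14) + C2*cos(3*3^(1/6)*7^(2/3)*z/14))*exp(21^(2/3)*z/14)


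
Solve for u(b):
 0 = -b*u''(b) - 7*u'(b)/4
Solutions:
 u(b) = C1 + C2/b^(3/4)


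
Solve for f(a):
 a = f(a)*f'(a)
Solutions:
 f(a) = -sqrt(C1 + a^2)
 f(a) = sqrt(C1 + a^2)


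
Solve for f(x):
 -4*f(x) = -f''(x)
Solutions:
 f(x) = C1*exp(-2*x) + C2*exp(2*x)


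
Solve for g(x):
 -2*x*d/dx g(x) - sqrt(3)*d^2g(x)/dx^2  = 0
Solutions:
 g(x) = C1 + C2*erf(3^(3/4)*x/3)


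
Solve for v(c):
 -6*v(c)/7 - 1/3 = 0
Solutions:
 v(c) = -7/18


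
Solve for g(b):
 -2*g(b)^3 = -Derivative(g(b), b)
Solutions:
 g(b) = -sqrt(2)*sqrt(-1/(C1 + 2*b))/2
 g(b) = sqrt(2)*sqrt(-1/(C1 + 2*b))/2


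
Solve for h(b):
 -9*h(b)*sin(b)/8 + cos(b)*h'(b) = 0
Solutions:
 h(b) = C1/cos(b)^(9/8)


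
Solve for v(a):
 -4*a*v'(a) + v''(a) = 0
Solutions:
 v(a) = C1 + C2*erfi(sqrt(2)*a)


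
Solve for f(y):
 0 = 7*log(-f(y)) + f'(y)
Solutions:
 -li(-f(y)) = C1 - 7*y


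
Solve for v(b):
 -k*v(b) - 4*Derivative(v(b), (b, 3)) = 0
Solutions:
 v(b) = C1*exp(2^(1/3)*b*(-k)^(1/3)/2) + C2*exp(2^(1/3)*b*(-k)^(1/3)*(-1 + sqrt(3)*I)/4) + C3*exp(-2^(1/3)*b*(-k)^(1/3)*(1 + sqrt(3)*I)/4)


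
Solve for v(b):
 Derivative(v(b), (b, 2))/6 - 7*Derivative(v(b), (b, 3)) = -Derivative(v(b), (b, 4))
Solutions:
 v(b) = C1 + C2*b + C3*exp(b*(21 - sqrt(435))/6) + C4*exp(b*(sqrt(435) + 21)/6)


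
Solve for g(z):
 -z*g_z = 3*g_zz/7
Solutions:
 g(z) = C1 + C2*erf(sqrt(42)*z/6)


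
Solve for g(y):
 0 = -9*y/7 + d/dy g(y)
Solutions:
 g(y) = C1 + 9*y^2/14


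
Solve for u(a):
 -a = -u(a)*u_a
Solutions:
 u(a) = -sqrt(C1 + a^2)
 u(a) = sqrt(C1 + a^2)


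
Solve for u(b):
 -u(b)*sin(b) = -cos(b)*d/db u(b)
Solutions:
 u(b) = C1/cos(b)


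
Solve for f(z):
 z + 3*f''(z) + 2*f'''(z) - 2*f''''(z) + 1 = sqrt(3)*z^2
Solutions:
 f(z) = C1 + C2*z + C3*exp(z*(1 - sqrt(7))/2) + C4*exp(z*(1 + sqrt(7))/2) + sqrt(3)*z^4/36 + z^3*(-4*sqrt(3) - 3)/54 + z^2*(-3 + 20*sqrt(3))/54


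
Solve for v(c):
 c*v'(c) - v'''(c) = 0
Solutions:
 v(c) = C1 + Integral(C2*airyai(c) + C3*airybi(c), c)


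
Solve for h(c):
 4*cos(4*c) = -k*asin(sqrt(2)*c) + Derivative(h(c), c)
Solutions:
 h(c) = C1 + k*(c*asin(sqrt(2)*c) + sqrt(2)*sqrt(1 - 2*c^2)/2) + sin(4*c)


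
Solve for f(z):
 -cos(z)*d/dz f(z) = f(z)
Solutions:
 f(z) = C1*sqrt(sin(z) - 1)/sqrt(sin(z) + 1)


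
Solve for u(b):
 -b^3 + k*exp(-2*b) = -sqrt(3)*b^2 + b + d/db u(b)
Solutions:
 u(b) = C1 - b^4/4 + sqrt(3)*b^3/3 - b^2/2 - k*exp(-2*b)/2


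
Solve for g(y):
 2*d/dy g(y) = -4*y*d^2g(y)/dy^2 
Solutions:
 g(y) = C1 + C2*sqrt(y)


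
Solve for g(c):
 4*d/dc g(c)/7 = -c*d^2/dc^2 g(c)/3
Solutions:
 g(c) = C1 + C2/c^(5/7)
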